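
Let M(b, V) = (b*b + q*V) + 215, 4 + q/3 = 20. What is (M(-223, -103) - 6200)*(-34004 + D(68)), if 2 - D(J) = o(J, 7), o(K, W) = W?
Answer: -1319549200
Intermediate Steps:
q = 48 (q = -12 + 3*20 = -12 + 60 = 48)
M(b, V) = 215 + b**2 + 48*V (M(b, V) = (b*b + 48*V) + 215 = (b**2 + 48*V) + 215 = 215 + b**2 + 48*V)
D(J) = -5 (D(J) = 2 - 1*7 = 2 - 7 = -5)
(M(-223, -103) - 6200)*(-34004 + D(68)) = ((215 + (-223)**2 + 48*(-103)) - 6200)*(-34004 - 5) = ((215 + 49729 - 4944) - 6200)*(-34009) = (45000 - 6200)*(-34009) = 38800*(-34009) = -1319549200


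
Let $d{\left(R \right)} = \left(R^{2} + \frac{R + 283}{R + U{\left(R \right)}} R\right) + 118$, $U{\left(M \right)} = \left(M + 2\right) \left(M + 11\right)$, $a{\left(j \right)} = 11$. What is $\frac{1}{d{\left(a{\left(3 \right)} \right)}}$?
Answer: $\frac{9}{2249} \approx 0.0040018$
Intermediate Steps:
$U{\left(M \right)} = \left(2 + M\right) \left(11 + M\right)$
$d{\left(R \right)} = 118 + R^{2} + \frac{R \left(283 + R\right)}{22 + R^{2} + 14 R}$ ($d{\left(R \right)} = \left(R^{2} + \frac{R + 283}{R + \left(22 + R^{2} + 13 R\right)} R\right) + 118 = \left(R^{2} + \frac{283 + R}{22 + R^{2} + 14 R} R\right) + 118 = \left(R^{2} + \frac{R \left(283 + R\right)}{22 + R^{2} + 14 R}\right) + 118 = 118 + R^{2} + \frac{R \left(283 + R\right)}{22 + R^{2} + 14 R}$)
$\frac{1}{d{\left(a{\left(3 \right)} \right)}} = \frac{1}{\frac{1}{22 + 11^{2} + 14 \cdot 11} \left(2596 + 11^{4} + 14 \cdot 11^{3} + 141 \cdot 11^{2} + 1935 \cdot 11\right)} = \frac{1}{\frac{1}{22 + 121 + 154} \left(2596 + 14641 + 14 \cdot 1331 + 141 \cdot 121 + 21285\right)} = \frac{1}{\frac{1}{297} \left(2596 + 14641 + 18634 + 17061 + 21285\right)} = \frac{1}{\frac{1}{297} \cdot 74217} = \frac{1}{\frac{2249}{9}} = \frac{9}{2249}$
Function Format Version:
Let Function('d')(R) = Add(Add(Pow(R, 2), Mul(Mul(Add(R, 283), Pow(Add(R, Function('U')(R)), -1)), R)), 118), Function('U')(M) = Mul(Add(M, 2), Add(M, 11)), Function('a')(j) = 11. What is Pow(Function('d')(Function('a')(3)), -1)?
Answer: Rational(9, 2249) ≈ 0.0040018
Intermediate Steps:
Function('U')(M) = Mul(Add(2, M), Add(11, M))
Function('d')(R) = Add(118, Pow(R, 2), Mul(R, Pow(Add(22, Pow(R, 2), Mul(14, R)), -1), Add(283, R))) (Function('d')(R) = Add(Add(Pow(R, 2), Mul(Mul(Add(R, 283), Pow(Add(R, Add(22, Pow(R, 2), Mul(13, R))), -1)), R)), 118) = Add(Add(Pow(R, 2), Mul(Mul(Add(283, R), Pow(Add(22, Pow(R, 2), Mul(14, R)), -1)), R)), 118) = Add(Add(Pow(R, 2), Mul(Mul(Pow(Add(22, Pow(R, 2), Mul(14, R)), -1), Add(283, R)), R)), 118) = Add(Add(Pow(R, 2), Mul(R, Pow(Add(22, Pow(R, 2), Mul(14, R)), -1), Add(283, R))), 118) = Add(118, Pow(R, 2), Mul(R, Pow(Add(22, Pow(R, 2), Mul(14, R)), -1), Add(283, R))))
Pow(Function('d')(Function('a')(3)), -1) = Pow(Mul(Pow(Add(22, Pow(11, 2), Mul(14, 11)), -1), Add(2596, Pow(11, 4), Mul(14, Pow(11, 3)), Mul(141, Pow(11, 2)), Mul(1935, 11))), -1) = Pow(Mul(Pow(Add(22, 121, 154), -1), Add(2596, 14641, Mul(14, 1331), Mul(141, 121), 21285)), -1) = Pow(Mul(Pow(297, -1), Add(2596, 14641, 18634, 17061, 21285)), -1) = Pow(Mul(Rational(1, 297), 74217), -1) = Pow(Rational(2249, 9), -1) = Rational(9, 2249)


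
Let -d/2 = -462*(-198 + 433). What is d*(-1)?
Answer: -217140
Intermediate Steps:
d = 217140 (d = -(-924)*(-198 + 433) = -(-924)*235 = -2*(-108570) = 217140)
d*(-1) = 217140*(-1) = -217140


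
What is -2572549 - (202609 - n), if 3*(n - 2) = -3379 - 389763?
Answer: -8718610/3 ≈ -2.9062e+6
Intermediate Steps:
n = -393136/3 (n = 2 + (-3379 - 389763)/3 = 2 + (⅓)*(-393142) = 2 - 393142/3 = -393136/3 ≈ -1.3105e+5)
-2572549 - (202609 - n) = -2572549 - (202609 - 1*(-393136/3)) = -2572549 - (202609 + 393136/3) = -2572549 - 1*1000963/3 = -2572549 - 1000963/3 = -8718610/3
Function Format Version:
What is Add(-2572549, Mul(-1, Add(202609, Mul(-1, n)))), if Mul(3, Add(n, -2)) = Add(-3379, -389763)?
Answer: Rational(-8718610, 3) ≈ -2.9062e+6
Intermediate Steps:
n = Rational(-393136, 3) (n = Add(2, Mul(Rational(1, 3), Add(-3379, -389763))) = Add(2, Mul(Rational(1, 3), -393142)) = Add(2, Rational(-393142, 3)) = Rational(-393136, 3) ≈ -1.3105e+5)
Add(-2572549, Mul(-1, Add(202609, Mul(-1, n)))) = Add(-2572549, Mul(-1, Add(202609, Mul(-1, Rational(-393136, 3))))) = Add(-2572549, Mul(-1, Add(202609, Rational(393136, 3)))) = Add(-2572549, Mul(-1, Rational(1000963, 3))) = Add(-2572549, Rational(-1000963, 3)) = Rational(-8718610, 3)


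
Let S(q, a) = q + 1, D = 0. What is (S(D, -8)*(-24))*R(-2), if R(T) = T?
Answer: 48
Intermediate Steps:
S(q, a) = 1 + q
(S(D, -8)*(-24))*R(-2) = ((1 + 0)*(-24))*(-2) = (1*(-24))*(-2) = -24*(-2) = 48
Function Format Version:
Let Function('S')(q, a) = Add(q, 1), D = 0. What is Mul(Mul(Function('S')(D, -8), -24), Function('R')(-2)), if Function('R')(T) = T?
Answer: 48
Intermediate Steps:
Function('S')(q, a) = Add(1, q)
Mul(Mul(Function('S')(D, -8), -24), Function('R')(-2)) = Mul(Mul(Add(1, 0), -24), -2) = Mul(Mul(1, -24), -2) = Mul(-24, -2) = 48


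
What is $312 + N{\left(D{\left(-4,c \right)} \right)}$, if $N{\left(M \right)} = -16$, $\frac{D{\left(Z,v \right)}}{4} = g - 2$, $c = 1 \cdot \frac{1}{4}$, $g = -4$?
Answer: $296$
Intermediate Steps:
$c = \frac{1}{4}$ ($c = 1 \cdot \frac{1}{4} = \frac{1}{4} \approx 0.25$)
$D{\left(Z,v \right)} = -24$ ($D{\left(Z,v \right)} = 4 \left(-4 - 2\right) = 4 \left(-6\right) = -24$)
$312 + N{\left(D{\left(-4,c \right)} \right)} = 312 - 16 = 296$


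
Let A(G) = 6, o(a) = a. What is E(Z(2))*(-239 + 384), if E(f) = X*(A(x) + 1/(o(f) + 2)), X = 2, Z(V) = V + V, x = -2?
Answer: 5365/3 ≈ 1788.3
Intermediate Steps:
Z(V) = 2*V
E(f) = 12 + 2/(2 + f) (E(f) = 2*(6 + 1/(f + 2)) = 2*(6 + 1/(2 + f)) = 12 + 2/(2 + f))
E(Z(2))*(-239 + 384) = (2*(13 + 6*(2*2))/(2 + 2*2))*(-239 + 384) = (2*(13 + 6*4)/(2 + 4))*145 = (2*(13 + 24)/6)*145 = (2*(1/6)*37)*145 = (37/3)*145 = 5365/3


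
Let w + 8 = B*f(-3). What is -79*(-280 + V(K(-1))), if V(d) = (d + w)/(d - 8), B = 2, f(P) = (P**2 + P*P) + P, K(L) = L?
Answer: 66913/3 ≈ 22304.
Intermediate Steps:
f(P) = P + 2*P**2 (f(P) = (P**2 + P**2) + P = 2*P**2 + P = P + 2*P**2)
w = 22 (w = -8 + 2*(-3*(1 + 2*(-3))) = -8 + 2*(-3*(1 - 6)) = -8 + 2*(-3*(-5)) = -8 + 2*15 = -8 + 30 = 22)
V(d) = (22 + d)/(-8 + d) (V(d) = (d + 22)/(d - 8) = (22 + d)/(-8 + d))
-79*(-280 + V(K(-1))) = -79*(-280 + (22 - 1)/(-8 - 1)) = -79*(-280 + 21/(-9)) = -79*(-280 - 1/9*21) = -79*(-280 - 7/3) = -79*(-847/3) = 66913/3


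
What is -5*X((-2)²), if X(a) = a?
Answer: -20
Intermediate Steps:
-5*X((-2)²) = -5*(-2)² = -5*4 = -20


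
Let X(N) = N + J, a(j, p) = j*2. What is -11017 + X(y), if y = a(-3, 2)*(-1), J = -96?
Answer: -11107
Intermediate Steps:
a(j, p) = 2*j
y = 6 (y = (2*(-3))*(-1) = -6*(-1) = 6)
X(N) = -96 + N (X(N) = N - 96 = -96 + N)
-11017 + X(y) = -11017 + (-96 + 6) = -11017 - 90 = -11107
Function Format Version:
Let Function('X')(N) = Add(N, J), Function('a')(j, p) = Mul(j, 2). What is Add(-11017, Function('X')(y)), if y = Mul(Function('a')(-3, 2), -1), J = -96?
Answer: -11107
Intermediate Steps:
Function('a')(j, p) = Mul(2, j)
y = 6 (y = Mul(Mul(2, -3), -1) = Mul(-6, -1) = 6)
Function('X')(N) = Add(-96, N) (Function('X')(N) = Add(N, -96) = Add(-96, N))
Add(-11017, Function('X')(y)) = Add(-11017, Add(-96, 6)) = Add(-11017, -90) = -11107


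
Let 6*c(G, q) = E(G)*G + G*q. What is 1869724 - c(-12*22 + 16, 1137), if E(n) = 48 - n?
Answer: 5786864/3 ≈ 1.9290e+6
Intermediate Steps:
c(G, q) = G*q/6 + G*(48 - G)/6 (c(G, q) = ((48 - G)*G + G*q)/6 = (G*(48 - G) + G*q)/6 = (G*q + G*(48 - G))/6 = G*q/6 + G*(48 - G)/6)
1869724 - c(-12*22 + 16, 1137) = 1869724 - (-12*22 + 16)*(48 + 1137 - (-12*22 + 16))/6 = 1869724 - (-264 + 16)*(48 + 1137 - (-264 + 16))/6 = 1869724 - (-248)*(48 + 1137 - 1*(-248))/6 = 1869724 - (-248)*(48 + 1137 + 248)/6 = 1869724 - (-248)*1433/6 = 1869724 - 1*(-177692/3) = 1869724 + 177692/3 = 5786864/3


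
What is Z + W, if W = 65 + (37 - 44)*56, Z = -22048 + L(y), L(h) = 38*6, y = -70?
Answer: -22147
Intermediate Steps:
L(h) = 228
Z = -21820 (Z = -22048 + 228 = -21820)
W = -327 (W = 65 - 7*56 = 65 - 392 = -327)
Z + W = -21820 - 327 = -22147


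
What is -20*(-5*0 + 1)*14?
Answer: -280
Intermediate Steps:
-20*(-5*0 + 1)*14 = -20*(0 + 1)*14 = -20*1*14 = -20*14 = -280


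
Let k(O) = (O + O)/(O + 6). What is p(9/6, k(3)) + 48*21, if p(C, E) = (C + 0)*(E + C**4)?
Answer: 32531/32 ≈ 1016.6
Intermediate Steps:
k(O) = 2*O/(6 + O) (k(O) = (2*O)/(6 + O) = 2*O/(6 + O))
p(C, E) = C*(E + C**4)
p(9/6, k(3)) + 48*21 = (9/6)*(2*3/(6 + 3) + (9/6)**4) + 48*21 = (9*(1/6))*(2*3/9 + (9*(1/6))**4) + 1008 = 3*(2*3*(1/9) + (3/2)**4)/2 + 1008 = 3*(2/3 + 81/16)/2 + 1008 = (3/2)*(275/48) + 1008 = 275/32 + 1008 = 32531/32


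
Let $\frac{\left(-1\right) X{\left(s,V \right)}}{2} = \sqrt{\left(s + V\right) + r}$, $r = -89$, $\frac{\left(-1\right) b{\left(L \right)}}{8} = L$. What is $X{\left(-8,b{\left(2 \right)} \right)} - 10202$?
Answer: $-10202 - 2 i \sqrt{113} \approx -10202.0 - 21.26 i$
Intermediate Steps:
$b{\left(L \right)} = - 8 L$
$X{\left(s,V \right)} = - 2 \sqrt{-89 + V + s}$ ($X{\left(s,V \right)} = - 2 \sqrt{\left(s + V\right) - 89} = - 2 \sqrt{\left(V + s\right) - 89} = - 2 \sqrt{-89 + V + s}$)
$X{\left(-8,b{\left(2 \right)} \right)} - 10202 = - 2 \sqrt{-89 - 16 - 8} - 10202 = - 2 \sqrt{-113} - 10202 = - 2 i \sqrt{113} - 10202 = -10202 - 2 i \sqrt{113}$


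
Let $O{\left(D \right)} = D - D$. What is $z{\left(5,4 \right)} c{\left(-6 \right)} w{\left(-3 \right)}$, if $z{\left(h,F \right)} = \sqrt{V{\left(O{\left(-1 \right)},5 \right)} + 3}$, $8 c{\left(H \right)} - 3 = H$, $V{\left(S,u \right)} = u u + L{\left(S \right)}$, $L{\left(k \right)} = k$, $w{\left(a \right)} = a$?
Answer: $\frac{9 \sqrt{7}}{4} \approx 5.9529$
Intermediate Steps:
$O{\left(D \right)} = 0$
$V{\left(S,u \right)} = S + u^{2}$ ($V{\left(S,u \right)} = u u + S = u^{2} + S = S + u^{2}$)
$c{\left(H \right)} = \frac{3}{8} + \frac{H}{8}$
$z{\left(h,F \right)} = 2 \sqrt{7}$ ($z{\left(h,F \right)} = \sqrt{\left(0 + 5^{2}\right) + 3} = \sqrt{\left(0 + 25\right) + 3} = \sqrt{25 + 3} = \sqrt{28} = 2 \sqrt{7}$)
$z{\left(5,4 \right)} c{\left(-6 \right)} w{\left(-3 \right)} = 2 \sqrt{7} \left(\frac{3}{8} + \frac{1}{8} \left(-6\right)\right) \left(-3\right) = 2 \sqrt{7} \left(\frac{3}{8} - \frac{3}{4}\right) \left(-3\right) = 2 \sqrt{7} \left(- \frac{3}{8}\right) \left(-3\right) = - \frac{3 \sqrt{7}}{4} \left(-3\right) = \frac{9 \sqrt{7}}{4}$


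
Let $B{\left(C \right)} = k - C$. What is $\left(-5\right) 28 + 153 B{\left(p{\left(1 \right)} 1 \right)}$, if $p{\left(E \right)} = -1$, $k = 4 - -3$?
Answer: $1084$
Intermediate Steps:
$k = 7$ ($k = 4 + 3 = 7$)
$B{\left(C \right)} = 7 - C$
$\left(-5\right) 28 + 153 B{\left(p{\left(1 \right)} 1 \right)} = \left(-5\right) 28 + 153 \left(7 - \left(-1\right) 1\right) = -140 + 153 \left(7 - -1\right) = -140 + 153 \left(7 + 1\right) = -140 + 153 \cdot 8 = -140 + 1224 = 1084$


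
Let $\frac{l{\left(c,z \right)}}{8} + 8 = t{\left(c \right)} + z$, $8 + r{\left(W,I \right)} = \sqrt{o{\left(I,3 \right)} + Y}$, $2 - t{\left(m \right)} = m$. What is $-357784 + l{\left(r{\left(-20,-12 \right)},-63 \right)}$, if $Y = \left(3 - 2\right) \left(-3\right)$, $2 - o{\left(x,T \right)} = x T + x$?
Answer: $-358272 - 8 \sqrt{47} \approx -3.5833 \cdot 10^{5}$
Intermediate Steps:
$o{\left(x,T \right)} = 2 - x - T x$ ($o{\left(x,T \right)} = 2 - \left(x T + x\right) = 2 - \left(T x + x\right) = 2 - \left(x + T x\right) = 2 - x - T x$)
$Y = -3$ ($Y = 1 \left(-3\right) = -3$)
$t{\left(m \right)} = 2 - m$
$r{\left(W,I \right)} = -8 + \sqrt{-1 - 4 I}$ ($r{\left(W,I \right)} = -8 + \sqrt{\left(2 - I - 3 I\right) - 3} = -8 + \sqrt{\left(2 - 4 I\right) - 3} = -8 + \sqrt{-1 - 4 I}$)
$l{\left(c,z \right)} = -48 - 8 c + 8 z$ ($l{\left(c,z \right)} = -64 + 8 \left(\left(2 - c\right) + z\right) = -64 + 8 \left(2 + z - c\right) = -64 + \left(16 - 8 c + 8 z\right) = -48 - 8 c + 8 z$)
$-357784 + l{\left(r{\left(-20,-12 \right)},-63 \right)} = -357784 - \left(552 + 8 \left(-8 + \sqrt{-1 - -48}\right)\right) = -357784 - \left(552 + 8 \left(-8 + \sqrt{-1 + 48}\right)\right) = -357784 - \left(552 + 8 \left(-8 + \sqrt{47}\right)\right) = -357784 - \left(488 + 8 \sqrt{47}\right) = -358272 - 8 \sqrt{47}$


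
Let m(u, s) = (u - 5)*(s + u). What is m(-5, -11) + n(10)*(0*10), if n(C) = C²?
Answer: 160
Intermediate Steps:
m(u, s) = (-5 + u)*(s + u)
m(-5, -11) + n(10)*(0*10) = ((-5)² - 5*(-11) - 5*(-5) - 11*(-5)) + 10²*(0*10) = (25 + 55 + 25 + 55) + 100*0 = 160 + 0 = 160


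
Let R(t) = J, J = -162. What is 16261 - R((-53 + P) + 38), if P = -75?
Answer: 16423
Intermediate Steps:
R(t) = -162
16261 - R((-53 + P) + 38) = 16261 - 1*(-162) = 16261 + 162 = 16423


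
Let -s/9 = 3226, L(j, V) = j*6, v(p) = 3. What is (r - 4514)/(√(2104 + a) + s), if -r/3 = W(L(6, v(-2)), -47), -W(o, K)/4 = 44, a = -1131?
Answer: 115729524/842972183 + 3986*√973/842972183 ≈ 0.13743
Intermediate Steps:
L(j, V) = 6*j
W(o, K) = -176 (W(o, K) = -4*44 = -176)
s = -29034 (s = -9*3226 = -29034)
r = 528 (r = -3*(-176) = 528)
(r - 4514)/(√(2104 + a) + s) = (528 - 4514)/(√(2104 - 1131) - 29034) = -3986/(√973 - 29034) = -3986/(-29034 + √973)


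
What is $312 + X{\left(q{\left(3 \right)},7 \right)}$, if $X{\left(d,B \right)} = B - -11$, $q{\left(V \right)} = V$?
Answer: $330$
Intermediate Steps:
$X{\left(d,B \right)} = 11 + B$ ($X{\left(d,B \right)} = B + 11 = 11 + B$)
$312 + X{\left(q{\left(3 \right)},7 \right)} = 312 + \left(11 + 7\right) = 312 + 18 = 330$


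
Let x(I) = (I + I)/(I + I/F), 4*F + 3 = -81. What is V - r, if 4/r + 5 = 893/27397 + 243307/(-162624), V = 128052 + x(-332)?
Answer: 36876823103391387/287977072870 ≈ 1.2805e+5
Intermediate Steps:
F = -21 (F = -¾ + (¼)*(-81) = -¾ - 81/4 = -21)
x(I) = 21/10 (x(I) = (I + I)/(I + I/(-21)) = (2*I)/(I + I*(-1/21)) = (2*I)/(I - I/21) = (2*I)/((20*I/21)) = (2*I)*(21/(20*I)) = 21/10)
V = 1280541/10 (V = 128052 + 21/10 = 1280541/10 ≈ 1.2805e+5)
r = -17821638912/28797707287 (r = 4/(-5 + (893/27397 + 243307/(-162624))) = 4/(-5 + (893*(1/27397) + 243307*(-1/162624))) = 4/(-5 + (893/27397 - 243307/162624)) = 4/(-5 - 6520658647/4455409728) = 4/(-28797707287/4455409728) = 4*(-4455409728/28797707287) = -17821638912/28797707287 ≈ -0.61886)
V - r = 1280541/10 - 1*(-17821638912/28797707287) = 1280541/10 + 17821638912/28797707287 = 36876823103391387/287977072870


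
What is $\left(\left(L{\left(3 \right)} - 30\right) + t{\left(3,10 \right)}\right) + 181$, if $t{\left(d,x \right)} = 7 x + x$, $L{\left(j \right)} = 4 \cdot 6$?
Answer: $255$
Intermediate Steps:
$L{\left(j \right)} = 24$
$t{\left(d,x \right)} = 8 x$
$\left(\left(L{\left(3 \right)} - 30\right) + t{\left(3,10 \right)}\right) + 181 = \left(\left(24 - 30\right) + 8 \cdot 10\right) + 181 = \left(-6 + 80\right) + 181 = 74 + 181 = 255$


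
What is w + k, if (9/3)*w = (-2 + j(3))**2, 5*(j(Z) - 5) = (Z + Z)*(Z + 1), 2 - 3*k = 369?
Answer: -7654/75 ≈ -102.05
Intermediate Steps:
k = -367/3 (k = 2/3 - 1/3*369 = 2/3 - 123 = -367/3 ≈ -122.33)
j(Z) = 5 + 2*Z*(1 + Z)/5 (j(Z) = 5 + ((Z + Z)*(Z + 1))/5 = 5 + ((2*Z)*(1 + Z))/5 = 5 + (2*Z*(1 + Z))/5 = 5 + 2*Z*(1 + Z)/5)
w = 507/25 (w = (-2 + (5 + (2/5)*3 + (2/5)*3**2))**2/3 = (-2 + (5 + 6/5 + (2/5)*9))**2/3 = (-2 + (5 + 6/5 + 18/5))**2/3 = (-2 + 49/5)**2/3 = (39/5)**2/3 = (1/3)*(1521/25) = 507/25 ≈ 20.280)
w + k = 507/25 - 367/3 = -7654/75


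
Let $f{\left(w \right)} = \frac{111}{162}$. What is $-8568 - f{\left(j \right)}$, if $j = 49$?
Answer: $- \frac{462709}{54} \approx -8568.7$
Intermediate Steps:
$f{\left(w \right)} = \frac{37}{54}$ ($f{\left(w \right)} = 111 \cdot \frac{1}{162} = \frac{37}{54}$)
$-8568 - f{\left(j \right)} = -8568 - \frac{37}{54} = - \frac{462709}{54}$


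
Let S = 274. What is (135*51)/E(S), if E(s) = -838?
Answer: -6885/838 ≈ -8.2160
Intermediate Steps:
(135*51)/E(S) = (135*51)/(-838) = 6885*(-1/838) = -6885/838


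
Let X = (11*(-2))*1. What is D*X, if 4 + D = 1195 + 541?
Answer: -38104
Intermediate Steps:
D = 1732 (D = -4 + (1195 + 541) = -4 + 1736 = 1732)
X = -22 (X = -22*1 = -22)
D*X = 1732*(-22) = -38104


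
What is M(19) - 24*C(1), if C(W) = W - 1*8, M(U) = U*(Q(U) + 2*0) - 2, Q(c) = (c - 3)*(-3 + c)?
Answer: 5030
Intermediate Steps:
Q(c) = (-3 + c)² (Q(c) = (-3 + c)*(-3 + c) = (-3 + c)²)
M(U) = -2 + U*(-3 + U)² (M(U) = U*((-3 + U)² + 2*0) - 2 = U*((-3 + U)² + 0) - 2 = U*(-3 + U)² - 2 = -2 + U*(-3 + U)²)
C(W) = -8 + W (C(W) = W - 8 = -8 + W)
M(19) - 24*C(1) = (-2 + 19*(-3 + 19)²) - 24*(-8 + 1) = (-2 + 19*16²) - 24*(-7) = (-2 + 19*256) + 168 = (-2 + 4864) + 168 = 4862 + 168 = 5030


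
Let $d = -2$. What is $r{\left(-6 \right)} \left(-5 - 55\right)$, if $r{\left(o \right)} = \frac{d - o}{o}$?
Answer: $40$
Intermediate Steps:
$r{\left(o \right)} = \frac{-2 - o}{o}$
$r{\left(-6 \right)} \left(-5 - 55\right) = \frac{-2 - -6}{-6} \left(-5 - 55\right) = - \frac{-2 + 6}{6} \left(-60\right) = \left(- \frac{1}{6}\right) 4 \left(-60\right) = \left(- \frac{2}{3}\right) \left(-60\right) = 40$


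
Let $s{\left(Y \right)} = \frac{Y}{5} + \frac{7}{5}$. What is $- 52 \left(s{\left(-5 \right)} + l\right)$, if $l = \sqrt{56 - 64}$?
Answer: $- \frac{104}{5} - 104 i \sqrt{2} \approx -20.8 - 147.08 i$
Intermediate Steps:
$s{\left(Y \right)} = \frac{7}{5} + \frac{Y}{5}$ ($s{\left(Y \right)} = Y \frac{1}{5} + 7 \cdot \frac{1}{5} = \frac{Y}{5} + \frac{7}{5} = \frac{7}{5} + \frac{Y}{5}$)
$l = 2 i \sqrt{2}$ ($l = \sqrt{-8} = 2 i \sqrt{2} \approx 2.8284 i$)
$- 52 \left(s{\left(-5 \right)} + l\right) = - 52 \left(\left(\frac{7}{5} + \frac{1}{5} \left(-5\right)\right) + 2 i \sqrt{2}\right) = - 52 \left(\left(\frac{7}{5} - 1\right) + 2 i \sqrt{2}\right) = - 52 \left(\frac{2}{5} + 2 i \sqrt{2}\right) = - \frac{104}{5} - 104 i \sqrt{2}$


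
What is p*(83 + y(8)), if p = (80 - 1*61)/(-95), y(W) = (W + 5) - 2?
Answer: -94/5 ≈ -18.800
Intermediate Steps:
y(W) = 3 + W (y(W) = (5 + W) - 2 = 3 + W)
p = -⅕ (p = (80 - 61)*(-1/95) = 19*(-1/95) = -⅕ ≈ -0.20000)
p*(83 + y(8)) = -(83 + (3 + 8))/5 = -(83 + 11)/5 = -⅕*94 = -94/5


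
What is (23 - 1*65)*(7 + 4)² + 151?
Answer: -4931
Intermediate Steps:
(23 - 1*65)*(7 + 4)² + 151 = (23 - 65)*11² + 151 = -42*121 + 151 = -5082 + 151 = -4931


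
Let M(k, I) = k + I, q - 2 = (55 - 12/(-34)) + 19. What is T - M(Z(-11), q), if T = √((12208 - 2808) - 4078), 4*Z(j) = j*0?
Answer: -1298/17 + √5322 ≈ -3.4009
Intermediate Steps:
Z(j) = 0 (Z(j) = (j*0)/4 = (¼)*0 = 0)
q = 1298/17 (q = 2 + ((55 - 12/(-34)) + 19) = 2 + ((55 - 12*(-1/34)) + 19) = 2 + ((55 + 6/17) + 19) = 2 + (941/17 + 19) = 2 + 1264/17 = 1298/17 ≈ 76.353)
M(k, I) = I + k
T = √5322 (T = √(9400 - 4078) = √5322 ≈ 72.952)
T - M(Z(-11), q) = √5322 - (1298/17 + 0) = √5322 - 1*1298/17 = √5322 - 1298/17 = -1298/17 + √5322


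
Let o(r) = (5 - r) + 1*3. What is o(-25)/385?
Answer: 3/35 ≈ 0.085714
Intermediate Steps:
o(r) = 8 - r (o(r) = (5 - r) + 3 = 8 - r)
o(-25)/385 = (8 - 1*(-25))/385 = (8 + 25)*(1/385) = 33*(1/385) = 3/35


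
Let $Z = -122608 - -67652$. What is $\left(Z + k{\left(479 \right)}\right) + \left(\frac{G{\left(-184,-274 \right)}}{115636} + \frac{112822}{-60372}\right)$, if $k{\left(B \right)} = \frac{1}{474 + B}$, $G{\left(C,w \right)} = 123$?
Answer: $- \frac{91409513856077243}{1663265323044} \approx -54958.0$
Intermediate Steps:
$Z = -54956$ ($Z = -122608 + 67652 = -54956$)
$\left(Z + k{\left(479 \right)}\right) + \left(\frac{G{\left(-184,-274 \right)}}{115636} + \frac{112822}{-60372}\right) = \left(-54956 + \frac{1}{474 + 479}\right) + \left(\frac{123}{115636} + \frac{112822}{-60372}\right) = \left(-54956 + \frac{1}{953}\right) + \left(123 \cdot \frac{1}{115636} + 112822 \left(- \frac{1}{60372}\right)\right) = \left(-54956 + \frac{1}{953}\right) + \left(\frac{123}{115636} - \frac{56411}{30186}\right) = - \frac{52373067}{953} - \frac{3259714759}{1745294148} = - \frac{91409513856077243}{1663265323044}$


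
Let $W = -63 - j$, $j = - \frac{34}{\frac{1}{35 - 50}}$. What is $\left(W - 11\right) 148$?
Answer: $-86432$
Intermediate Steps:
$j = 510$ ($j = - \frac{34}{\frac{1}{-15}} = - \frac{34}{- \frac{1}{15}} = \left(-34\right) \left(-15\right) = 510$)
$W = -573$ ($W = -63 - 510 = -573$)
$\left(W - 11\right) 148 = \left(-573 - 11\right) 148 = \left(-584\right) 148 = -86432$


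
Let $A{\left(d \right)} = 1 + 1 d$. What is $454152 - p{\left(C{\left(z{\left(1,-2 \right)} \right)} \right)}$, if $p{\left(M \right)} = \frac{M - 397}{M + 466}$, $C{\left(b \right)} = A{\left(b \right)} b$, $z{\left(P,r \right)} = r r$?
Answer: $\frac{220718249}{486} \approx 4.5415 \cdot 10^{5}$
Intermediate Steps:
$z{\left(P,r \right)} = r^{2}$
$A{\left(d \right)} = 1 + d$
$C{\left(b \right)} = b \left(1 + b\right)$ ($C{\left(b \right)} = \left(1 + b\right) b = b \left(1 + b\right)$)
$p{\left(M \right)} = \frac{-397 + M}{466 + M}$
$454152 - p{\left(C{\left(z{\left(1,-2 \right)} \right)} \right)} = 454152 - \frac{-397 + \left(-2\right)^{2} \left(1 + \left(-2\right)^{2}\right)}{466 + \left(-2\right)^{2} \left(1 + \left(-2\right)^{2}\right)} = 454152 - \frac{-397 + 4 \left(1 + 4\right)}{466 + 4 \left(1 + 4\right)} = 454152 - \frac{-397 + 4 \cdot 5}{466 + 4 \cdot 5} = 454152 - \frac{-397 + 20}{466 + 20} = 454152 - \frac{1}{486} \left(-377\right) = 454152 - - \frac{377}{486} = 454152 + \frac{377}{486} = \frac{220718249}{486}$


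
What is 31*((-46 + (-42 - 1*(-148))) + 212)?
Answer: 8432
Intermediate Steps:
31*((-46 + (-42 - 1*(-148))) + 212) = 31*((-46 + (-42 + 148)) + 212) = 31*((-46 + 106) + 212) = 31*(60 + 212) = 31*272 = 8432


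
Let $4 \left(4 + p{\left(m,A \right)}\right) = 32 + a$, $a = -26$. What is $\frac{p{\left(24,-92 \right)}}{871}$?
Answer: $- \frac{5}{1742} \approx -0.0028703$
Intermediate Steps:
$p{\left(m,A \right)} = - \frac{5}{2}$ ($p{\left(m,A \right)} = -4 + \frac{32 - 26}{4} = -4 + \frac{1}{4} \cdot 6 = -4 + \frac{3}{2} = - \frac{5}{2}$)
$\frac{p{\left(24,-92 \right)}}{871} = - \frac{5}{2 \cdot 871} = \left(- \frac{5}{2}\right) \frac{1}{871} = - \frac{5}{1742}$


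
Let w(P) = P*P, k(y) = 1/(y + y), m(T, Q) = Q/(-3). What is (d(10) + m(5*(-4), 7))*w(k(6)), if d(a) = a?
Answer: 23/432 ≈ 0.053241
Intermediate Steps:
m(T, Q) = -Q/3 (m(T, Q) = Q*(-1/3) = -Q/3)
k(y) = 1/(2*y)
w(P) = P**2
(d(10) + m(5*(-4), 7))*w(k(6)) = (10 - 1/3*7)*((1/2)/6)**2 = (10 - 7/3)*((1/2)*(1/6))**2 = 23*(1/12)**2/3 = (23/3)*(1/144) = 23/432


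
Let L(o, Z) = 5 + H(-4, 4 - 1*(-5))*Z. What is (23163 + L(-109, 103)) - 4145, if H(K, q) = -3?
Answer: 18714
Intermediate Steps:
L(o, Z) = 5 - 3*Z
(23163 + L(-109, 103)) - 4145 = (23163 + (5 - 3*103)) - 4145 = (23163 + (5 - 309)) - 4145 = (23163 - 304) - 4145 = 22859 - 4145 = 18714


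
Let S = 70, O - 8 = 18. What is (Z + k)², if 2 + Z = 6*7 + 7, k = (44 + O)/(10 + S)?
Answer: 146689/64 ≈ 2292.0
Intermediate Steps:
O = 26 (O = 8 + 18 = 26)
k = 7/8 (k = (44 + 26)/(10 + 70) = 70/80 = 70*(1/80) = 7/8 ≈ 0.87500)
Z = 47 (Z = -2 + (6*7 + 7) = -2 + (42 + 7) = -2 + 49 = 47)
(Z + k)² = (47 + 7/8)² = (383/8)² = 146689/64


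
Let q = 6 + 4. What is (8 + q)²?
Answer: 324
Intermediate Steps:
q = 10
(8 + q)² = (8 + 10)² = 18² = 324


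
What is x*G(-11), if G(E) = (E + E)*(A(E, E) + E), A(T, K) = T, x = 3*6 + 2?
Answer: 9680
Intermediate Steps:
x = 20 (x = 18 + 2 = 20)
G(E) = 4*E**2 (G(E) = (E + E)*(E + E) = (2*E)*(2*E) = 4*E**2)
x*G(-11) = 20*(4*(-11)**2) = 20*(4*121) = 20*484 = 9680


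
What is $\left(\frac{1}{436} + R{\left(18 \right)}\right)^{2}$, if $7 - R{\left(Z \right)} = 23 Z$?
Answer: $\frac{31488857401}{190096} \approx 1.6565 \cdot 10^{5}$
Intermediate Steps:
$R{\left(Z \right)} = 7 - 23 Z$
$\left(\frac{1}{436} + R{\left(18 \right)}\right)^{2} = \left(\frac{1}{436} + \left(7 - 414\right)\right)^{2} = \left(\frac{1}{436} - 407\right)^{2} = \left(- \frac{177451}{436}\right)^{2} = \frac{31488857401}{190096}$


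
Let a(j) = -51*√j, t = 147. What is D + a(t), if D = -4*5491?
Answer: -21964 - 357*√3 ≈ -22582.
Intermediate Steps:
D = -21964
D + a(t) = -21964 - 357*√3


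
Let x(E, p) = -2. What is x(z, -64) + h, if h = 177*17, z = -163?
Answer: 3007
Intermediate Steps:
h = 3009
x(z, -64) + h = -2 + 3009 = 3007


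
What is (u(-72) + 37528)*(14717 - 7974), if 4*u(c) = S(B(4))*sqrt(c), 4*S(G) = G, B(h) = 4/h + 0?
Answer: 253051304 + 20229*I*sqrt(2)/8 ≈ 2.5305e+8 + 3576.0*I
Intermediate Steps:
B(h) = 4/h
S(G) = G/4
u(c) = sqrt(c)/16 (u(c) = (((4/4)/4)*sqrt(c))/4 = (((4*(1/4))/4)*sqrt(c))/4 = (((1/4)*1)*sqrt(c))/4 = (sqrt(c)/4)/4 = sqrt(c)/16)
(u(-72) + 37528)*(14717 - 7974) = (sqrt(-72)/16 + 37528)*(14717 - 7974) = ((6*I*sqrt(2))/16 + 37528)*6743 = (3*I*sqrt(2)/8 + 37528)*6743 = (37528 + 3*I*sqrt(2)/8)*6743 = 253051304 + 20229*I*sqrt(2)/8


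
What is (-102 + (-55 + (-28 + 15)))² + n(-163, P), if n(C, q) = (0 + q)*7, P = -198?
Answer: 27514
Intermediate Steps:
n(C, q) = 7*q (n(C, q) = q*7 = 7*q)
(-102 + (-55 + (-28 + 15)))² + n(-163, P) = (-102 + (-55 + (-28 + 15)))² + 7*(-198) = (-102 + (-55 - 13))² - 1386 = (-102 - 68)² - 1386 = (-170)² - 1386 = 28900 - 1386 = 27514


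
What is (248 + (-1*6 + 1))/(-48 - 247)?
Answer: -243/295 ≈ -0.82373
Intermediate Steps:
(248 + (-1*6 + 1))/(-48 - 247) = (248 + (-6 + 1))/(-295) = (248 - 5)*(-1/295) = 243*(-1/295) = -243/295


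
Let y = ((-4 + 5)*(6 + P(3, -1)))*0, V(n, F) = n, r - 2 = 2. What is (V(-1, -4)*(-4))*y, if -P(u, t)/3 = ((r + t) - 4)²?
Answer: 0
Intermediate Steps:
r = 4 (r = 2 + 2 = 4)
P(u, t) = -3*t² (P(u, t) = -3*((4 + t) - 4)² = -3*t²)
y = 0 (y = ((-4 + 5)*(6 - 3*(-1)²))*0 = (1*(6 - 3*1))*0 = (1*(6 - 3))*0 = (1*3)*0 = 3*0 = 0)
(V(-1, -4)*(-4))*y = -1*(-4)*0 = 4*0 = 0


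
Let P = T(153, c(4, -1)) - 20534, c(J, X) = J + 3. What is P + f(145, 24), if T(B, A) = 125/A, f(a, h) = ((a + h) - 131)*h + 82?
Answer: -136655/7 ≈ -19522.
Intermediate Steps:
f(a, h) = 82 + h*(-131 + a + h) (f(a, h) = (-131 + a + h)*h + 82 = h*(-131 + a + h) + 82 = 82 + h*(-131 + a + h))
c(J, X) = 3 + J
P = -143613/7 (P = 125/(3 + 4) - 20534 = 125/7 - 20534 = -143613/7 ≈ -20516.)
P + f(145, 24) = -143613/7 + (82 + 24**2 - 131*24 + 145*24) = -143613/7 + (82 + 576 - 3144 + 3480) = -143613/7 + 994 = -136655/7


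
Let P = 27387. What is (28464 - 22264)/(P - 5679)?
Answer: 1550/5427 ≈ 0.28561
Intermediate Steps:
(28464 - 22264)/(P - 5679) = (28464 - 22264)/(27387 - 5679) = 6200/21708 = 6200*(1/21708) = 1550/5427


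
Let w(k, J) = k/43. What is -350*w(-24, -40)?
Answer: 8400/43 ≈ 195.35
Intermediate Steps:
w(k, J) = k/43 (w(k, J) = k*(1/43) = k/43)
-350*w(-24, -40) = -350*(-24)/43 = -350*(-24/43) = 8400/43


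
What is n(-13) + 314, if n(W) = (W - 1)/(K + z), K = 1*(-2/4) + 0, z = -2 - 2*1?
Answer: 2854/9 ≈ 317.11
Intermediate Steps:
z = -4 (z = -2 - 2 = -4)
K = -1/2 (K = 1*(-2*1/4) + 0 = 1*(-1/2) + 0 = -1/2 + 0 = -1/2 ≈ -0.50000)
n(W) = 2/9 - 2*W/9 (n(W) = (W - 1)/(-1/2 - 4) = (-1 + W)/(-9/2) = (-1 + W)*(-2/9) = 2/9 - 2*W/9)
n(-13) + 314 = (2/9 - 2/9*(-13)) + 314 = (2/9 + 26/9) + 314 = 28/9 + 314 = 2854/9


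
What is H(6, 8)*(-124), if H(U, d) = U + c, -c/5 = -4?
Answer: -3224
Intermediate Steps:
c = 20 (c = -5*(-4) = 20)
H(U, d) = 20 + U (H(U, d) = U + 20 = 20 + U)
H(6, 8)*(-124) = (20 + 6)*(-124) = 26*(-124) = -3224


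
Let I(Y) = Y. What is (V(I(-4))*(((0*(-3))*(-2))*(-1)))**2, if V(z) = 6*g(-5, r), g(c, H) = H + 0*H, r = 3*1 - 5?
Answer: 0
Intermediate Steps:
r = -2 (r = 3 - 5 = -2)
g(c, H) = H (g(c, H) = H + 0 = H)
V(z) = -12 (V(z) = 6*(-2) = -12)
(V(I(-4))*(((0*(-3))*(-2))*(-1)))**2 = (-12*(0*(-3))*(-2)*(-1))**2 = (-12*0*(-2)*(-1))**2 = (-0*(-1))**2 = (-12*0)**2 = 0**2 = 0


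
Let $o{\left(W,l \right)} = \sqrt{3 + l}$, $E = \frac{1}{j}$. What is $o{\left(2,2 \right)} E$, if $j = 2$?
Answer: $\frac{\sqrt{5}}{2} \approx 1.118$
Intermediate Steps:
$E = \frac{1}{2} \approx 0.5$
$o{\left(2,2 \right)} E = \sqrt{3 + 2} \cdot \frac{1}{2} = \sqrt{5} \cdot \frac{1}{2} = \frac{\sqrt{5}}{2}$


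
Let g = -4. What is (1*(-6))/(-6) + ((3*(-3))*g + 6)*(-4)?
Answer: -167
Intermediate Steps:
(1*(-6))/(-6) + ((3*(-3))*g + 6)*(-4) = (1*(-6))/(-6) + ((3*(-3))*(-4) + 6)*(-4) = -1/6*(-6) + (-9*(-4) + 6)*(-4) = 1 + (36 + 6)*(-4) = 1 + 42*(-4) = 1 - 168 = -167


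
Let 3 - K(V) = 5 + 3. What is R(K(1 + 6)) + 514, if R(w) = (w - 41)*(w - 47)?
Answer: 2906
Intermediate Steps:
K(V) = -5 (K(V) = 3 - (5 + 3) = 3 - 1*8 = 3 - 8 = -5)
R(w) = (-47 + w)*(-41 + w) (R(w) = (-41 + w)*(-47 + w) = (-47 + w)*(-41 + w))
R(K(1 + 6)) + 514 = (1927 + (-5)² - 88*(-5)) + 514 = (1927 + 25 + 440) + 514 = 2392 + 514 = 2906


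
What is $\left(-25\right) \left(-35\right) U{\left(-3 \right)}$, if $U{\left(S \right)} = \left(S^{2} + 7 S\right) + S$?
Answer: $-13125$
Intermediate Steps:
$U{\left(S \right)} = S^{2} + 8 S$
$\left(-25\right) \left(-35\right) U{\left(-3 \right)} = \left(-25\right) \left(-35\right) \left(- 3 \left(8 - 3\right)\right) = 875 \left(\left(-3\right) 5\right) = 875 \left(-15\right) = -13125$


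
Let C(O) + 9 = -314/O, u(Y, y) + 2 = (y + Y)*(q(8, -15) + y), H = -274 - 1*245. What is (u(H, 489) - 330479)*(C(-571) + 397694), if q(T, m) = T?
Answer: -78430852578559/571 ≈ -1.3736e+11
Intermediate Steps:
H = -519 (H = -274 - 245 = -519)
u(Y, y) = -2 + (8 + y)*(Y + y) (u(Y, y) = -2 + (y + Y)*(8 + y) = -2 + (Y + y)*(8 + y) = -2 + (8 + y)*(Y + y))
C(O) = -9 - 314/O
(u(H, 489) - 330479)*(C(-571) + 397694) = ((-2 + 489² + 8*(-519) + 8*489 - 519*489) - 330479)*((-9 - 314/(-571)) + 397694) = ((-2 + 239121 - 4152 + 3912 - 253791) - 330479)*((-9 - 314*(-1/571)) + 397694) = (-14912 - 330479)*((-9 + 314/571) + 397694) = -345391*(-4825/571 + 397694) = -345391*227078449/571 = -78430852578559/571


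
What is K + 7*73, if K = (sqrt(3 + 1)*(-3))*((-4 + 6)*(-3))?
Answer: 547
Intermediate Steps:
K = 36 (K = (sqrt(4)*(-3))*(2*(-3)) = (2*(-3))*(-6) = -6*(-6) = 36)
K + 7*73 = 36 + 7*73 = 36 + 511 = 547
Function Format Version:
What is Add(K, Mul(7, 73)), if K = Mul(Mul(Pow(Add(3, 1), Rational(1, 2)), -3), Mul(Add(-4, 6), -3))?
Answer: 547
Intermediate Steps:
K = 36 (K = Mul(Mul(Pow(4, Rational(1, 2)), -3), Mul(2, -3)) = Mul(Mul(2, -3), -6) = Mul(-6, -6) = 36)
Add(K, Mul(7, 73)) = Add(36, Mul(7, 73)) = Add(36, 511) = 547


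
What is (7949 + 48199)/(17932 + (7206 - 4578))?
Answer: 14037/5140 ≈ 2.7309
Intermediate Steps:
(7949 + 48199)/(17932 + (7206 - 4578)) = 56148/(17932 + 2628) = 56148/20560 = 56148*(1/20560) = 14037/5140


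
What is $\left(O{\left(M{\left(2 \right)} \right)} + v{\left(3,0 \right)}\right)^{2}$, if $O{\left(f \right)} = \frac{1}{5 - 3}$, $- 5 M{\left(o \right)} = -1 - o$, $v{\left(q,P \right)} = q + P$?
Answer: $\frac{49}{4} \approx 12.25$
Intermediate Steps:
$v{\left(q,P \right)} = P + q$
$M{\left(o \right)} = \frac{1}{5} + \frac{o}{5}$ ($M{\left(o \right)} = - \frac{-1 - o}{5} = \frac{1}{5} + \frac{o}{5}$)
$O{\left(f \right)} = \frac{1}{2}$
$\left(O{\left(M{\left(2 \right)} \right)} + v{\left(3,0 \right)}\right)^{2} = \left(\frac{1}{2} + \left(0 + 3\right)\right)^{2} = \left(\frac{1}{2} + 3\right)^{2} = \left(\frac{7}{2}\right)^{2} = \frac{49}{4}$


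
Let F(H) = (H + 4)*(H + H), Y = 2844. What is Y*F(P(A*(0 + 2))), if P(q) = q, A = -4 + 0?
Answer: 182016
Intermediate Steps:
A = -4
F(H) = 2*H*(4 + H) (F(H) = (4 + H)*(2*H) = 2*H*(4 + H))
Y*F(P(A*(0 + 2))) = 2844*(2*(-4*(0 + 2))*(4 - 4*(0 + 2))) = 2844*(2*(-4*2)*(4 - 4*2)) = 2844*(2*(-8)*(4 - 8)) = 2844*(2*(-8)*(-4)) = 2844*64 = 182016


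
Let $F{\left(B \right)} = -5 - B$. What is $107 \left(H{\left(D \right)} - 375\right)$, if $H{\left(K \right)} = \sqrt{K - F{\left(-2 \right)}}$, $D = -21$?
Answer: $-40125 + 321 i \sqrt{2} \approx -40125.0 + 453.96 i$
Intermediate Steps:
$H{\left(K \right)} = \sqrt{3 + K}$ ($H{\left(K \right)} = \sqrt{K - \left(-5 - -2\right)} = \sqrt{K - \left(-5 + 2\right)} = \sqrt{K - -3} = \sqrt{K + 3} = \sqrt{3 + K}$)
$107 \left(H{\left(D \right)} - 375\right) = 107 \left(\sqrt{3 - 21} - 375\right) = 107 \left(\sqrt{-18} - 375\right) = 107 \left(3 i \sqrt{2} - 375\right) = 107 \left(-375 + 3 i \sqrt{2}\right) = -40125 + 321 i \sqrt{2}$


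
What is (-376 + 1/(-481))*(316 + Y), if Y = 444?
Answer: -137451320/481 ≈ -2.8576e+5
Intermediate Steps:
(-376 + 1/(-481))*(316 + Y) = (-376 + 1/(-481))*(316 + 444) = (-376 - 1/481)*760 = -180857/481*760 = -137451320/481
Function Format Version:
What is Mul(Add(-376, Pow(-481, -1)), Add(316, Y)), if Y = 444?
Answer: Rational(-137451320, 481) ≈ -2.8576e+5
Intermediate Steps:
Mul(Add(-376, Pow(-481, -1)), Add(316, Y)) = Mul(Add(-376, Pow(-481, -1)), Add(316, 444)) = Mul(Add(-376, Rational(-1, 481)), 760) = Mul(Rational(-180857, 481), 760) = Rational(-137451320, 481)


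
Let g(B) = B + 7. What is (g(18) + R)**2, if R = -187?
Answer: 26244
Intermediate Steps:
g(B) = 7 + B
(g(18) + R)**2 = ((7 + 18) - 187)**2 = (25 - 187)**2 = (-162)**2 = 26244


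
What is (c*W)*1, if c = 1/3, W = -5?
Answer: -5/3 ≈ -1.6667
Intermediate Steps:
c = ⅓ ≈ 0.33333
(c*W)*1 = ((⅓)*(-5))*1 = -5/3*1 = -5/3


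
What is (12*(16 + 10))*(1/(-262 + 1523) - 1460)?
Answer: -44185416/97 ≈ -4.5552e+5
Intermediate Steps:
(12*(16 + 10))*(1/(-262 + 1523) - 1460) = (12*26)*(1/1261 - 1460) = 312*(1/1261 - 1460) = 312*(-1841059/1261) = -44185416/97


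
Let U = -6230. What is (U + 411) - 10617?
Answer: -16436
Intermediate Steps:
(U + 411) - 10617 = (-6230 + 411) - 10617 = -5819 - 10617 = -16436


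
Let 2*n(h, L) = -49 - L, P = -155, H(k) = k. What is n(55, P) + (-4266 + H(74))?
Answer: -4139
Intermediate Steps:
n(h, L) = -49/2 - L/2 (n(h, L) = (-49 - L)/2 = -49/2 - L/2)
n(55, P) + (-4266 + H(74)) = (-49/2 - ½*(-155)) + (-4266 + 74) = (-49/2 + 155/2) - 4192 = 53 - 4192 = -4139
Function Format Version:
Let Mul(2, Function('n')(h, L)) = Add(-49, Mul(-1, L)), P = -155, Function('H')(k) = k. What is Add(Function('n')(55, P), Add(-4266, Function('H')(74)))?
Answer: -4139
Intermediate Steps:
Function('n')(h, L) = Add(Rational(-49, 2), Mul(Rational(-1, 2), L)) (Function('n')(h, L) = Mul(Rational(1, 2), Add(-49, Mul(-1, L))) = Add(Rational(-49, 2), Mul(Rational(-1, 2), L)))
Add(Function('n')(55, P), Add(-4266, Function('H')(74))) = Add(Add(Rational(-49, 2), Mul(Rational(-1, 2), -155)), Add(-4266, 74)) = Add(Add(Rational(-49, 2), Rational(155, 2)), -4192) = Add(53, -4192) = -4139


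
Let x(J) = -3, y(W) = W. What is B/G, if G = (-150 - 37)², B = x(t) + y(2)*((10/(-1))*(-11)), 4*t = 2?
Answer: 217/34969 ≈ 0.0062055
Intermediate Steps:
t = ½ (t = (¼)*2 = ½ ≈ 0.50000)
B = 217 (B = -3 + 2*((10/(-1))*(-11)) = -3 + 2*((10*(-1))*(-11)) = -3 + 2*(-10*(-11)) = -3 + 2*110 = -3 + 220 = 217)
G = 34969 (G = (-187)² = 34969)
B/G = 217/34969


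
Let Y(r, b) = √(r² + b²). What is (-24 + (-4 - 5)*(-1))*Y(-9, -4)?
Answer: -15*√97 ≈ -147.73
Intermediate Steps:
Y(r, b) = √(b² + r²)
(-24 + (-4 - 5)*(-1))*Y(-9, -4) = (-24 + (-4 - 5)*(-1))*√((-4)² + (-9)²) = (-24 - 9*(-1))*√(16 + 81) = (-24 + 9)*√97 = -15*√97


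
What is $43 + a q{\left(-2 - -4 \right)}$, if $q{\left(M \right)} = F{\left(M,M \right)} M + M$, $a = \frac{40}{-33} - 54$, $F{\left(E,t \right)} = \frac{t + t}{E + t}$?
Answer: $- \frac{5869}{33} \approx -177.85$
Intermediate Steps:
$F{\left(E,t \right)} = \frac{2 t}{E + t}$
$a = - \frac{1822}{33}$ ($a = 40 \left(- \frac{1}{33}\right) - 54 = - \frac{40}{33} - 54 = - \frac{1822}{33} \approx -55.212$)
$q{\left(M \right)} = 2 M$ ($q{\left(M \right)} = \frac{2 M}{M + M} M + M = \frac{2 M}{2 M} M + M = 2 M \frac{1}{2 M} M + M = 1 M + M = M + M = 2 M$)
$43 + a q{\left(-2 - -4 \right)} = 43 - \frac{1822 \cdot 2 \left(-2 - -4\right)}{33} = 43 - \frac{1822 \cdot 2 \left(-2 + 4\right)}{33} = 43 - \frac{1822 \cdot 2 \cdot 2}{33} = 43 - \frac{7288}{33} = - \frac{5869}{33}$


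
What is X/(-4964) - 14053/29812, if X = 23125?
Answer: -94895199/18498346 ≈ -5.1299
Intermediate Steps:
X/(-4964) - 14053/29812 = 23125/(-4964) - 14053/29812 = 23125*(-1/4964) - 14053*1/29812 = -23125/4964 - 14053/29812 = -94895199/18498346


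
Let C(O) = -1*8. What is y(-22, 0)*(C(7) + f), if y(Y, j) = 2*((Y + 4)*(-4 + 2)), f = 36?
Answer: 2016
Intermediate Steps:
C(O) = -8
y(Y, j) = -16 - 4*Y (y(Y, j) = 2*((4 + Y)*(-2)) = 2*(-8 - 2*Y) = -16 - 4*Y)
y(-22, 0)*(C(7) + f) = (-16 - 4*(-22))*(-8 + 36) = (-16 + 88)*28 = 72*28 = 2016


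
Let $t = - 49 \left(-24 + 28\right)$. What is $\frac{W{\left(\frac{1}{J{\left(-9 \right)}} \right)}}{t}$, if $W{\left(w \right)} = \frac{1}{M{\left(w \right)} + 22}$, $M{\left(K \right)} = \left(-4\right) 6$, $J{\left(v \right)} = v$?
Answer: $\frac{1}{392} \approx 0.002551$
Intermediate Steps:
$M{\left(K \right)} = -24$
$W{\left(w \right)} = - \frac{1}{2}$ ($W{\left(w \right)} = \frac{1}{-24 + 22} = \frac{1}{-2} = - \frac{1}{2}$)
$t = -196$ ($t = \left(-49\right) 4 = -196$)
$\frac{W{\left(\frac{1}{J{\left(-9 \right)}} \right)}}{t} = - \frac{1}{2 \left(-196\right)} = \left(- \frac{1}{2}\right) \left(- \frac{1}{196}\right) = \frac{1}{392}$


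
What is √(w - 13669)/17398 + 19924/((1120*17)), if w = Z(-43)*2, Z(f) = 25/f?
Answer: 293/280 + 9*I*√312051/748114 ≈ 1.0464 + 0.0067203*I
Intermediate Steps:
w = -50/43 (w = (25/(-43))*2 = (25*(-1/43))*2 = -25/43*2 = -50/43 ≈ -1.1628)
√(w - 13669)/17398 + 19924/((1120*17)) = √(-50/43 - 13669)/17398 + 19924/((1120*17)) = √(-587817/43)*(1/17398) + 19924/19040 = (9*I*√312051/43)*(1/17398) + 19924*(1/19040) = 9*I*√312051/748114 + 293/280 = 293/280 + 9*I*√312051/748114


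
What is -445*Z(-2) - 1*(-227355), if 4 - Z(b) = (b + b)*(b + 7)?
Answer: 216675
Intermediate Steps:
Z(b) = 4 - 2*b*(7 + b) (Z(b) = 4 - (b + b)*(b + 7) = 4 - 2*b*(7 + b))
-445*Z(-2) - 1*(-227355) = -445*(4 - 14*(-2) - 2*(-2)**2) - 1*(-227355) = -445*(4 + 28 - 2*4) + 227355 = -445*(4 + 28 - 8) + 227355 = -445*24 + 227355 = -10680 + 227355 = 216675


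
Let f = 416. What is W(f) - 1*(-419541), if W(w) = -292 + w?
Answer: 419665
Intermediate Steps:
W(f) - 1*(-419541) = (-292 + 416) - 1*(-419541) = 124 + 419541 = 419665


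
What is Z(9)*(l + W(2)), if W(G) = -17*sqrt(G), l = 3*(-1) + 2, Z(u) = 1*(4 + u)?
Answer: -13 - 221*sqrt(2) ≈ -325.54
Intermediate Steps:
Z(u) = 4 + u
l = -1 (l = -3 + 2 = -1)
Z(9)*(l + W(2)) = (4 + 9)*(-1 - 17*sqrt(2)) = 13*(-1 - 17*sqrt(2)) = -13 - 221*sqrt(2)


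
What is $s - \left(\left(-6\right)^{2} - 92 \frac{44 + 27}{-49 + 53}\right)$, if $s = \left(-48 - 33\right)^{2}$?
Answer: $8158$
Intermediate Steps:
$s = 6561$ ($s = \left(-81\right)^{2} = 6561$)
$s - \left(\left(-6\right)^{2} - 92 \frac{44 + 27}{-49 + 53}\right) = 6561 - \left(\left(-6\right)^{2} - 92 \frac{44 + 27}{-49 + 53}\right) = 6561 - \left(36 - 92 \cdot \frac{71}{4}\right) = 6561 - \left(36 - 92 \cdot 71 \cdot \frac{1}{4}\right) = 6561 - \left(36 - 1633\right) = 6561 - -1597 = 6561 + 1597 = 8158$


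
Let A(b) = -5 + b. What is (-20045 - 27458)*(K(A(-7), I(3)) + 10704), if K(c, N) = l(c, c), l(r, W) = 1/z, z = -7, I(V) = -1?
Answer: -3559257281/7 ≈ -5.0847e+8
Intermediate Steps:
l(r, W) = -⅐ (l(r, W) = 1/(-7) = -⅐)
K(c, N) = -⅐
(-20045 - 27458)*(K(A(-7), I(3)) + 10704) = (-20045 - 27458)*(-⅐ + 10704) = -47503*74927/7 = -3559257281/7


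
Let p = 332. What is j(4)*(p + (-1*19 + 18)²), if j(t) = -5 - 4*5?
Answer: -8325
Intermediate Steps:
j(t) = -25 (j(t) = -5 - 20 = -25)
j(4)*(p + (-1*19 + 18)²) = -25*(332 + (-1*19 + 18)²) = -25*(332 + (-19 + 18)²) = -25*(332 + (-1)²) = -25*(332 + 1) = -25*333 = -8325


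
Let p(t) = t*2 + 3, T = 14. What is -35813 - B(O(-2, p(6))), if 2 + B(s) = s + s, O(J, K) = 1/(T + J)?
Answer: -214867/6 ≈ -35811.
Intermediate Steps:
p(t) = 3 + 2*t (p(t) = 2*t + 3 = 3 + 2*t)
O(J, K) = 1/(14 + J)
B(s) = -2 + 2*s (B(s) = -2 + (s + s) = -2 + 2*s)
-35813 - B(O(-2, p(6))) = -35813 - (-2 + 2/(14 - 2)) = -35813 - (-2 + 2/12) = -35813 - (-2 + 2*(1/12)) = -35813 - (-2 + ⅙) = -35813 - 1*(-11/6) = -35813 + 11/6 = -214867/6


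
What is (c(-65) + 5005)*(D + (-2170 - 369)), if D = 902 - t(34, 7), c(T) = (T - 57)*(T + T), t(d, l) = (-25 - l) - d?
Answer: -32778915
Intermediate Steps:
t(d, l) = -25 - d - l
c(T) = 2*T*(-57 + T) (c(T) = (-57 + T)*(2*T) = 2*T*(-57 + T))
D = 968 (D = 902 - (-25 - 1*34 - 1*7) = 902 - (-25 - 34 - 7) = 902 - 1*(-66) = 902 + 66 = 968)
(c(-65) + 5005)*(D + (-2170 - 369)) = (2*(-65)*(-57 - 65) + 5005)*(968 + (-2170 - 369)) = (2*(-65)*(-122) + 5005)*(968 - 2539) = (15860 + 5005)*(-1571) = 20865*(-1571) = -32778915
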